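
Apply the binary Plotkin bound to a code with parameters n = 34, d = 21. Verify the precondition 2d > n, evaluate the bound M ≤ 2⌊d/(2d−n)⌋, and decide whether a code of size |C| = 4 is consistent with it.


Plotkin bound M ≤ 4; given |C| = 4 ≤ bound (satisfied).

Check applicability: 2d = 42, n = 34.
2d − n = 8 > 0, so Plotkin applies.
Compute d/(2d−n) = 21/8 ≈ 2.6250.
⌊d/(2d−n)⌋ = 2.
Plotkin bound: M ≤ 2·2 = 4.
Given |C| = 4, check: satisfied.
This |C| is at the Plotkin bound.


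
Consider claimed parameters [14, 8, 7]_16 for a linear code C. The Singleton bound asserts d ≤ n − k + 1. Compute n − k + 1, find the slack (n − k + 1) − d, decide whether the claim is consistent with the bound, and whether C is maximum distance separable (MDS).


Singleton RHS = n − k + 1 = 7, slack = 0, bound satisfied, MDS.

Singleton bound: d ≤ n − k + 1.
Here n = 14, k = 8, so n − k + 1 = 7.
Given d = 7, check d ≤ 7: YES.
Slack = (n − k + 1) − d = 0.
The code is MDS (slack = 0).
Description: the claimed parameters are [14, 8, 7]_16; such a code would be MDS (meets Singleton bound).


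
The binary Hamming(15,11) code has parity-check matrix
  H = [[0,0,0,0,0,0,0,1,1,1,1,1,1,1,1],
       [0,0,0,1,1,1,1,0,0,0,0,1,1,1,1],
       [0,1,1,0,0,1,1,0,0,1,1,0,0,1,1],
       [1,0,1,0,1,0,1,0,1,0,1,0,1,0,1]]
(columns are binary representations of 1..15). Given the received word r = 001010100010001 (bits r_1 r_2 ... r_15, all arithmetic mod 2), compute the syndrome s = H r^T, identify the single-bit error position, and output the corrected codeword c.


s = (0, 1, 0, 1)^T, error position = 5, corrected codeword c = 001000100010001

Compute s = H r^T mod 2 one row at a time:
  s_1 = 0 + 0 + 0 + 1 + 0 + 0 + 0 + 1 = 2 ≡ 0 (mod 2).
  s_2 = 0 + 1 + 0 + 1 + 0 + 0 + 0 + 1 = 3 ≡ 1 (mod 2).
  s_3 = 0 + 1 + 0 + 1 + 0 + 1 + 0 + 1 = 4 ≡ 0 (mod 2).
  s_4 = 0 + 1 + 1 + 1 + 0 + 1 + 0 + 1 = 5 ≡ 1 (mod 2).
s = (0, 1, 0, 1)^T — this equals column 5 of H (binary 0101), so error is at position 5.
Correct: flip bit 5 of r = 001010100010001 to get c = 001000100010001.


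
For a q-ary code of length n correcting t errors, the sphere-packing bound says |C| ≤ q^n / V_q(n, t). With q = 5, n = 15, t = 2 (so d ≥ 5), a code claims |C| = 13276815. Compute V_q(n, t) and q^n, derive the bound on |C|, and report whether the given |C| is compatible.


V_q(n, t) = 1741, q^n = 30517578125, Hamming bound = 17528764, |C| = 13276815 ≤ bound (satisfied).

Step 1: Compute V_q(n, t) = Σ_{j=0}^2 C(n, j) (q−1)^j.
  j = 0: C(15,0)·(4)^0 = 1·1 = 1.
  j = 1: C(15,1)·(4)^1 = 15·4 = 60.
  j = 2: C(15,2)·(4)^2 = 105·16 = 1680.
  V_q(n, t) = 1 + 60 + 1680 = 1741.
Step 2: q^n = 5^15 = 30517578125.
Step 3: Hamming bound ⌊q^n / V_q(n,t)⌋ = ⌊30517578125/1741⌋ = 17528764.
Step 4: Compare |C| = 13276815 to 17528764: satisfied.
The claimed |C| lies below the Hamming bound.


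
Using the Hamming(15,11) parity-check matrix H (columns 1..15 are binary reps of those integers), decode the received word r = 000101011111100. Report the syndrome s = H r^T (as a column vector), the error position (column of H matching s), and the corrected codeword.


s = (0, 0, 1, 1)^T, error position = 3, corrected codeword c = 001101011111100

Compute s = H r^T mod 2 one row at a time:
  s_1 = 1 + 1 + 1 + 1 + 1 + 1 + 0 + 0 = 6 ≡ 0 (mod 2).
  s_2 = 1 + 0 + 1 + 0 + 1 + 1 + 0 + 0 = 4 ≡ 0 (mod 2).
  s_3 = 0 + 0 + 1 + 0 + 1 + 1 + 0 + 0 = 3 ≡ 1 (mod 2).
  s_4 = 0 + 0 + 0 + 0 + 1 + 1 + 1 + 0 = 3 ≡ 1 (mod 2).
s = (0, 0, 1, 1)^T — this equals column 3 of H (binary 0011), so error is at position 3.
Correct: flip bit 3 of r = 000101011111100 to get c = 001101011111100.


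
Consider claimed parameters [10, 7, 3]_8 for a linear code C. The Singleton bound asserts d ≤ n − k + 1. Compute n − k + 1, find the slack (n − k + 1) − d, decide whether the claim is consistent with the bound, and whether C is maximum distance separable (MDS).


Singleton RHS = n − k + 1 = 4, slack = 1, bound satisfied, not MDS.

Singleton bound: d ≤ n − k + 1.
Here n = 10, k = 7, so n − k + 1 = 4.
Given d = 3, check d ≤ 4: YES.
Slack = (n − k + 1) − d = 1.
The code is NOT MDS (slack = 1 > 0).
Description: the claimed parameters are [10, 7, 3]_8; such a code would be non-MDS.


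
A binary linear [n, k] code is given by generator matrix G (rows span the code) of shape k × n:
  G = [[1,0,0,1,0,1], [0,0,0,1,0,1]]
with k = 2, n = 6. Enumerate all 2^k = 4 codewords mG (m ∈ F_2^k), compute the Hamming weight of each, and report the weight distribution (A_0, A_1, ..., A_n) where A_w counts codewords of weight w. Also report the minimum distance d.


Weight distribution: A_0 = 1, A_1 = 1, A_2 = 1, A_3 = 1. Minimum distance d = 1.

Enumerate all 2^2 = 4 messages m ∈ F_2^2.
For each, compute codeword c = mG in F_2^6, then tally its weight.
  m = 00 → c = 000000, weight = 0.
  m = 10 → c = 100101, weight = 3.
  m = 01 → c = 000101, weight = 2.
  m = 11 → c = 100000, weight = 1.
Tally weights:
  weight 0: 1 codewords.
  weight 1: 1 codewords.
  weight 2: 1 codewords.
  weight 3: 1 codewords.
Minimum distance d = smallest w > 0 with A_w > 0 = 1.
Sanity: Σ A_w = 4 = 2^2 = 4 ✓.


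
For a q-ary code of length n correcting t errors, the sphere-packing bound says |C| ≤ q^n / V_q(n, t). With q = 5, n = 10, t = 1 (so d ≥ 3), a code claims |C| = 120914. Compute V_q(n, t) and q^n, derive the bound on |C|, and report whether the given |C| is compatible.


V_q(n, t) = 41, q^n = 9765625, Hamming bound = 238185, |C| = 120914 ≤ bound (satisfied).

Step 1: Compute V_q(n, t) = Σ_{j=0}^1 C(n, j) (q−1)^j.
  j = 0: C(10,0)·(4)^0 = 1·1 = 1.
  j = 1: C(10,1)·(4)^1 = 10·4 = 40.
  V_q(n, t) = 1 + 40 = 41.
Step 2: q^n = 5^10 = 9765625.
Step 3: Hamming bound ⌊q^n / V_q(n,t)⌋ = ⌊9765625/41⌋ = 238185.
Step 4: Compare |C| = 120914 to 238185: satisfied.
The claimed |C| lies below the Hamming bound.


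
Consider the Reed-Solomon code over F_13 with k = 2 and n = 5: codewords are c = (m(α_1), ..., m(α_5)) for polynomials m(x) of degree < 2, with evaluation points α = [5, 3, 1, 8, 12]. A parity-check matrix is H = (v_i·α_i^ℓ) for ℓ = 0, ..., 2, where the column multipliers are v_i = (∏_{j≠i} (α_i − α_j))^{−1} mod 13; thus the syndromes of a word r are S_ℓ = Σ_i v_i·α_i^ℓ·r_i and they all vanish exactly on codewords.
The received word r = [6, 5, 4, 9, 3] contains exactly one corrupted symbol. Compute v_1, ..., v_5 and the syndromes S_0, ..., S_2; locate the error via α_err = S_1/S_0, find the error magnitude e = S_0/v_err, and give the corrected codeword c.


S = (11, 10, 2), error at position 4, error magnitude e = 8, c = [6, 5, 4, 1, 3].

Step 1: column multipliers v_i = (∏_{j≠i}(α_i − α_j))^{−1} mod 13.
  i = 1 (α = 5): (5−3)(5−1)(5−8)(5−12) = 2·4·(−3)·(−7) = 168 ≡ 12, so v_1 = 12^{−1} = 12 (mod 13).
  i = 2 (α = 3): (3−5)(3−1)(3−8)(3−12) = (−2)·2·(−5)·(−9) = −180 ≡ 2, so v_2 = 2^{−1} = 7 (mod 13).
  i = 3 (α = 1): (1−5)(1−3)(1−8)(1−12) = (−4)·(−2)·(−7)·(−11) = 616 ≡ 5, so v_3 = 5^{−1} = 8 (mod 13).
  i = 4 (α = 8): (8−5)(8−3)(8−1)(8−12) = 3·5·7·(−4) = −420 ≡ 9, so v_4 = 9^{−1} = 3 (mod 13).
  i = 5 (α = 12): (12−5)(12−3)(12−1)(12−8) = 7·9·11·4 = 2772 ≡ 3, so v_5 = 3^{−1} = 9 (mod 13).
  v = [12, 7, 8, 3, 9].
Step 2: syndromes of r = [6, 5, 4, 9, 3] (all sums mod 13).
  S_0 = Σ v_i r_i = 12·6 + 7·5 + 8·4 + 3·9 + 9·3 = 193 ≡ 11.
  S_1 = Σ v_i α_i r_i = 12·5·6 + 7·3·5 + 8·1·4 + 3·8·9 + 9·12·3 = 1037 ≡ 10.
  α_i^2 mod 13 = [12, 9, 1, 12, 1].
  S_2 = Σ v_i α_i^2 r_i = 12·12·6 + 7·9·5 + 8·1·4 + 3·12·9 + 9·1·3 = 1562 ≡ 2.
  S = (11, 10, 2) ≠ 0, so r is not a codeword (an error is present).
Step 3: locate the error. For a single error e at position i, S_ℓ = v_i·e·α_i^ℓ, so α_err = S_1/S_0.
  S_0^{−1} = 11^{−1} = 6 (mod 13), so α_err = 10·6 = 60 ≡ 8 = α_4. Error position i = 4.
  Consistency check: S_2/S_1 = 2·4 = 8 ≡ 8 = α_err ✓ (single-error assumption holds).
Step 4: error magnitude e = S_0/v_4 = S_0·∏_{j≠4}(α_4 − α_j) = 11·9 = 99 ≡ 8 (mod 13).
Step 5: correct position 4: c_4 = r_4 − e = 9 − 8 ≡ 1 (mod 13). Hence c = [6, 5, 4, 1, 3].
  Check: interpolating c through the α_i gives m(x) = 10 + 7·x (degree < 2) with m(α_i) = c_i for every i, so c is indeed a codeword.


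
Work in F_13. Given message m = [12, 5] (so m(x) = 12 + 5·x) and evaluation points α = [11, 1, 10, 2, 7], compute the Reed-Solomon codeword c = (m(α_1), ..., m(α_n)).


c = [2, 4, 10, 9, 8]

Message polynomial: m(x) = 12 + 5·x (mod 13).
For each evaluation point α_i, compute m(α_i) mod 13:
  α_1 = 11: Horner steps 5 → 2, so m(11) = 2.
  α_2 = 1: Horner steps 5 → 4, so m(1) = 4.
  α_3 = 10: Horner steps 5 → 10, so m(10) = 10.
  α_4 = 2: Horner steps 5 → 9, so m(2) = 9.
  α_5 = 7: Horner steps 5 → 8, so m(7) = 8.
Codeword c = [2, 4, 10, 9, 8] ∈ F_13^5.


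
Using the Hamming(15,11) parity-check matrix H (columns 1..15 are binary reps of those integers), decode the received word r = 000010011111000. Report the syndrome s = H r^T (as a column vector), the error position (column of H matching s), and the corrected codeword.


s = (1, 0, 0, 1)^T, error position = 9, corrected codeword c = 000010010111000

Compute s = H r^T mod 2 one row at a time:
  s_1 = 1 + 1 + 1 + 1 + 1 + 0 + 0 + 0 = 5 ≡ 1 (mod 2).
  s_2 = 0 + 1 + 0 + 0 + 1 + 0 + 0 + 0 = 2 ≡ 0 (mod 2).
  s_3 = 0 + 0 + 0 + 0 + 1 + 1 + 0 + 0 = 2 ≡ 0 (mod 2).
  s_4 = 0 + 0 + 1 + 0 + 1 + 1 + 0 + 0 = 3 ≡ 1 (mod 2).
s = (1, 0, 0, 1)^T — this equals column 9 of H (binary 1001), so error is at position 9.
Correct: flip bit 9 of r = 000010011111000 to get c = 000010010111000.


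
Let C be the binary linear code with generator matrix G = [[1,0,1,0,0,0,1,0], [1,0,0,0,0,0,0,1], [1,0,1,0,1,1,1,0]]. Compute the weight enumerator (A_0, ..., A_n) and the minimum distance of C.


Weight distribution: A_0 = 1, A_2 = 2, A_3 = 2, A_4 = 1, A_5 = 2. Minimum distance d = 2.

Enumerate all 2^3 = 8 messages m ∈ F_2^3.
For each, compute codeword c = mG in F_2^8, then tally its weight.
  m = 000 → c = 00000000, weight = 0.
  m = 100 → c = 10100010, weight = 3.
  m = 010 → c = 10000001, weight = 2.
  m = 110 → c = 00100011, weight = 3.
  m = 001 → c = 10101110, weight = 5.
  m = 101 → c = 00001100, weight = 2.
  m = 011 → c = 00101111, weight = 5.
  m = 111 → c = 10001101, weight = 4.
Tally weights:
  weight 0: 1 codewords.
  weight 2: 2 codewords.
  weight 3: 2 codewords.
  weight 4: 1 codewords.
  weight 5: 2 codewords.
Minimum distance d = smallest w > 0 with A_w > 0 = 2.
Sanity: Σ A_w = 8 = 2^3 = 8 ✓.


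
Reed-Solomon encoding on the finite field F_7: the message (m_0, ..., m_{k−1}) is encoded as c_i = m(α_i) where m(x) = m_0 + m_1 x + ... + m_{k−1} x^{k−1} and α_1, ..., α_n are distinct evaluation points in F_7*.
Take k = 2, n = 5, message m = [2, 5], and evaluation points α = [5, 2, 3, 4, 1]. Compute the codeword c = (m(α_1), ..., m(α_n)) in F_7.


c = [6, 5, 3, 1, 0]

Message polynomial: m(x) = 2 + 5·x (mod 7).
For each evaluation point α_i, compute m(α_i) mod 7:
  α_1 = 5: Horner steps 5 → 6, so m(5) = 6.
  α_2 = 2: Horner steps 5 → 5, so m(2) = 5.
  α_3 = 3: Horner steps 5 → 3, so m(3) = 3.
  α_4 = 4: Horner steps 5 → 1, so m(4) = 1.
  α_5 = 1: Horner steps 5 → 0, so m(1) = 0.
Codeword c = [6, 5, 3, 1, 0] ∈ F_7^5.


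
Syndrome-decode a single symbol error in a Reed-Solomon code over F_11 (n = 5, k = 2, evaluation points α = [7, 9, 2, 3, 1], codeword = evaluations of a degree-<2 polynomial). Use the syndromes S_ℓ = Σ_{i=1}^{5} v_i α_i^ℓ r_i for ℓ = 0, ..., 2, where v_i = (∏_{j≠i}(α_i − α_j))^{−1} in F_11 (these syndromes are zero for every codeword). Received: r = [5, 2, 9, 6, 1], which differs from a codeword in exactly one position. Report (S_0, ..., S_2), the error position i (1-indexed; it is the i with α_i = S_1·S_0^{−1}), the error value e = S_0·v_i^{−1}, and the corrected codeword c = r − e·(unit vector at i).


S = (3, 5, 1), error at position 2, error magnitude e = 3, c = [5, 10, 9, 6, 1].

Step 1: column multipliers v_i = (∏_{j≠i}(α_i − α_j))^{−1} mod 11.
  i = 1 (α = 7): (7−9)(7−2)(7−3)(7−1) = (−2)·5·4·6 = −240 ≡ 2, so v_1 = 2^{−1} = 6 (mod 11).
  i = 2 (α = 9): (9−7)(9−2)(9−3)(9−1) = 2·7·6·8 = 672 ≡ 1, so v_2 = 1^{−1} = 1 (mod 11).
  i = 3 (α = 2): (2−7)(2−9)(2−3)(2−1) = (−5)·(−7)·(−1)·1 = −35 ≡ 9, so v_3 = 9^{−1} = 5 (mod 11).
  i = 4 (α = 3): (3−7)(3−9)(3−2)(3−1) = (−4)·(−6)·1·2 = 48 ≡ 4, so v_4 = 4^{−1} = 3 (mod 11).
  i = 5 (α = 1): (1−7)(1−9)(1−2)(1−3) = (−6)·(−8)·(−1)·(−2) = 96 ≡ 8, so v_5 = 8^{−1} = 7 (mod 11).
  v = [6, 1, 5, 3, 7].
Step 2: syndromes of r = [5, 2, 9, 6, 1] (all sums mod 11).
  S_0 = Σ v_i r_i = 6·5 + 1·2 + 5·9 + 3·6 + 7·1 = 102 ≡ 3.
  S_1 = Σ v_i α_i r_i = 6·7·5 + 1·9·2 + 5·2·9 + 3·3·6 + 7·1·1 = 379 ≡ 5.
  α_i^2 mod 11 = [5, 4, 4, 9, 1].
  S_2 = Σ v_i α_i^2 r_i = 6·5·5 + 1·4·2 + 5·4·9 + 3·9·6 + 7·1·1 = 507 ≡ 1.
  S = (3, 5, 1) ≠ 0, so r is not a codeword (an error is present).
Step 3: locate the error. For a single error e at position i, S_ℓ = v_i·e·α_i^ℓ, so α_err = S_1/S_0.
  S_0^{−1} = 3^{−1} = 4 (mod 11), so α_err = 5·4 = 20 ≡ 9 = α_2. Error position i = 2.
  Consistency check: S_2/S_1 = 1·9 = 9 ≡ 9 = α_err ✓ (single-error assumption holds).
Step 4: error magnitude e = S_0/v_2 = S_0·∏_{j≠2}(α_2 − α_j) = 3·1 = 3 ≡ 3 (mod 11).
Step 5: correct position 2: c_2 = r_2 − e = 2 − 3 ≡ 10 (mod 11). Hence c = [5, 10, 9, 6, 1].
  Check: interpolating c through the α_i gives m(x) = 4 + 8·x (degree < 2) with m(α_i) = c_i for every i, so c is indeed a codeword.


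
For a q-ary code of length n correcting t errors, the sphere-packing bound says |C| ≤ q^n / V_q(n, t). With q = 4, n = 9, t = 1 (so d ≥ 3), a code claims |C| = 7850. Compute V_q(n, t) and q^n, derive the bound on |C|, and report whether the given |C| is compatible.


V_q(n, t) = 28, q^n = 262144, Hamming bound = 9362, |C| = 7850 ≤ bound (satisfied).

Step 1: Compute V_q(n, t) = Σ_{j=0}^1 C(n, j) (q−1)^j.
  j = 0: C(9,0)·(3)^0 = 1·1 = 1.
  j = 1: C(9,1)·(3)^1 = 9·3 = 27.
  V_q(n, t) = 1 + 27 = 28.
Step 2: q^n = 4^9 = 262144.
Step 3: Hamming bound ⌊q^n / V_q(n,t)⌋ = ⌊262144/28⌋ = 9362.
Step 4: Compare |C| = 7850 to 9362: satisfied.
The claimed |C| lies below the Hamming bound.


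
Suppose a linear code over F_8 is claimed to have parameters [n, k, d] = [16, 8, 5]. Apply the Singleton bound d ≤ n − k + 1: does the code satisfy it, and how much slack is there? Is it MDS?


Singleton RHS = n − k + 1 = 9, slack = 4, bound satisfied, not MDS.

Singleton bound: d ≤ n − k + 1.
Here n = 16, k = 8, so n − k + 1 = 9.
Given d = 5, check d ≤ 9: YES.
Slack = (n − k + 1) − d = 4.
The code is NOT MDS (slack = 4 > 0).
Description: the claimed parameters are [16, 8, 5]_8; such a code would be non-MDS.


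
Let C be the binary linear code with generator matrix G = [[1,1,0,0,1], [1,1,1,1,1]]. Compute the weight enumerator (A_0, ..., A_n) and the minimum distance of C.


Weight distribution: A_0 = 1, A_2 = 1, A_3 = 1, A_5 = 1. Minimum distance d = 2.

Enumerate all 2^2 = 4 messages m ∈ F_2^2.
For each, compute codeword c = mG in F_2^5, then tally its weight.
  m = 00 → c = 00000, weight = 0.
  m = 10 → c = 11001, weight = 3.
  m = 01 → c = 11111, weight = 5.
  m = 11 → c = 00110, weight = 2.
Tally weights:
  weight 0: 1 codewords.
  weight 2: 1 codewords.
  weight 3: 1 codewords.
  weight 5: 1 codewords.
Minimum distance d = smallest w > 0 with A_w > 0 = 2.
Sanity: Σ A_w = 4 = 2^2 = 4 ✓.


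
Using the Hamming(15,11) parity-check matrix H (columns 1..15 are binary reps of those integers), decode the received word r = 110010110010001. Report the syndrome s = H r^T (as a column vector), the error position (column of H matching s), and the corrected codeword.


s = (1, 1, 0, 1)^T, error position = 13, corrected codeword c = 110010110010101

Compute s = H r^T mod 2 one row at a time:
  s_1 = 1 + 0 + 0 + 1 + 0 + 0 + 0 + 1 = 3 ≡ 1 (mod 2).
  s_2 = 0 + 1 + 0 + 1 + 0 + 0 + 0 + 1 = 3 ≡ 1 (mod 2).
  s_3 = 1 + 0 + 0 + 1 + 0 + 1 + 0 + 1 = 4 ≡ 0 (mod 2).
  s_4 = 1 + 0 + 1 + 1 + 0 + 1 + 0 + 1 = 5 ≡ 1 (mod 2).
s = (1, 1, 0, 1)^T — this equals column 13 of H (binary 1101), so error is at position 13.
Correct: flip bit 13 of r = 110010110010001 to get c = 110010110010101.


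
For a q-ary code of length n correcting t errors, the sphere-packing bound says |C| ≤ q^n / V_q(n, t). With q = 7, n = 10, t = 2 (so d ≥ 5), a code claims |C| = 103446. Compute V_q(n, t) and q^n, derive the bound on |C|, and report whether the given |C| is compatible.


V_q(n, t) = 1681, q^n = 282475249, Hamming bound = 168040, |C| = 103446 ≤ bound (satisfied).

Step 1: Compute V_q(n, t) = Σ_{j=0}^2 C(n, j) (q−1)^j.
  j = 0: C(10,0)·(6)^0 = 1·1 = 1.
  j = 1: C(10,1)·(6)^1 = 10·6 = 60.
  j = 2: C(10,2)·(6)^2 = 45·36 = 1620.
  V_q(n, t) = 1 + 60 + 1620 = 1681.
Step 2: q^n = 7^10 = 282475249.
Step 3: Hamming bound ⌊q^n / V_q(n,t)⌋ = ⌊282475249/1681⌋ = 168040.
Step 4: Compare |C| = 103446 to 168040: satisfied.
The claimed |C| lies below the Hamming bound.


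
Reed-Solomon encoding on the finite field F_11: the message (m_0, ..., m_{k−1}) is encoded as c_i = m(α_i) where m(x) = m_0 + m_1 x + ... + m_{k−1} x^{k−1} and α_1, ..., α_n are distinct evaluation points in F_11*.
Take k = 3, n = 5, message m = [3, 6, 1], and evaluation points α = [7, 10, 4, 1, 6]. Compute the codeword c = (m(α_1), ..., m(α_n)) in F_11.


c = [6, 9, 10, 10, 9]

Message polynomial: m(x) = 3 + 6·x + 1·x^2 (mod 11).
For each evaluation point α_i, compute m(α_i) mod 11:
  α_1 = 7: Horner steps 1 → 2 → 6, so m(7) = 6.
  α_2 = 10: Horner steps 1 → 5 → 9, so m(10) = 9.
  α_3 = 4: Horner steps 1 → 10 → 10, so m(4) = 10.
  α_4 = 1: Horner steps 1 → 7 → 10, so m(1) = 10.
  α_5 = 6: Horner steps 1 → 1 → 9, so m(6) = 9.
Codeword c = [6, 9, 10, 10, 9] ∈ F_11^5.


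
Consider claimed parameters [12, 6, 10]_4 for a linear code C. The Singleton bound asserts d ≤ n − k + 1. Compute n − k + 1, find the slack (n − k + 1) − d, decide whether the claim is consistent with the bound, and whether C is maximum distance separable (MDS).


Singleton RHS = n − k + 1 = 7, slack = -3, bound violated (no such code; not MDS).

Singleton bound: d ≤ n − k + 1.
Here n = 12, k = 6, so n − k + 1 = 7.
Given d = 10, check d ≤ 7: NO.
Slack = (n − k + 1) − d = -3.
The slack is negative: d = 10 exceeds n − k + 1 = 7 by 3, so the Singleton bound is violated and no linear [12, 6, 10]_4 code can exist. In particular it is not MDS (MDS requires d = n − k + 1 exactly).
Description: the claimed parameters are [12, 6, 10]_4; such a code would be impossible (violates the Singleton bound).


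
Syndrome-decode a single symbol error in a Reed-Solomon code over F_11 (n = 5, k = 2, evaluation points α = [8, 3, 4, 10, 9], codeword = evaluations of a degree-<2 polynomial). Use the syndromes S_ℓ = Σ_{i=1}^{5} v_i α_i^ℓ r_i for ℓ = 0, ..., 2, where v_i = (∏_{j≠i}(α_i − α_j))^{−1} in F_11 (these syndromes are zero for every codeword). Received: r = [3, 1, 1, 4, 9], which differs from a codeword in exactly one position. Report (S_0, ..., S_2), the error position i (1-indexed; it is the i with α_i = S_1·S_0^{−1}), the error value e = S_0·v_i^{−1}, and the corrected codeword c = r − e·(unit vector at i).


S = (6, 7, 10), error at position 2, error magnitude e = 6, c = [3, 6, 1, 4, 9].

Step 1: column multipliers v_i = (∏_{j≠i}(α_i − α_j))^{−1} mod 11.
  i = 1 (α = 8): (8−3)(8−4)(8−10)(8−9) = 5·4·(−2)·(−1) = 40 ≡ 7, so v_1 = 7^{−1} = 8 (mod 11).
  i = 2 (α = 3): (3−8)(3−4)(3−10)(3−9) = (−5)·(−1)·(−7)·(−6) = 210 ≡ 1, so v_2 = 1^{−1} = 1 (mod 11).
  i = 3 (α = 4): (4−8)(4−3)(4−10)(4−9) = (−4)·1·(−6)·(−5) = −120 ≡ 1, so v_3 = 1^{−1} = 1 (mod 11).
  i = 4 (α = 10): (10−8)(10−3)(10−4)(10−9) = 2·7·6·1 = 84 ≡ 7, so v_4 = 7^{−1} = 8 (mod 11).
  i = 5 (α = 9): (9−8)(9−3)(9−4)(9−10) = 1·6·5·(−1) = −30 ≡ 3, so v_5 = 3^{−1} = 4 (mod 11).
  v = [8, 1, 1, 8, 4].
Step 2: syndromes of r = [3, 1, 1, 4, 9] (all sums mod 11).
  S_0 = Σ v_i r_i = 8·3 + 1·1 + 1·1 + 8·4 + 4·9 = 94 ≡ 6.
  S_1 = Σ v_i α_i r_i = 8·8·3 + 1·3·1 + 1·4·1 + 8·10·4 + 4·9·9 = 843 ≡ 7.
  α_i^2 mod 11 = [9, 9, 5, 1, 4].
  S_2 = Σ v_i α_i^2 r_i = 8·9·3 + 1·9·1 + 1·5·1 + 8·1·4 + 4·4·9 = 406 ≡ 10.
  S = (6, 7, 10) ≠ 0, so r is not a codeword (an error is present).
Step 3: locate the error. For a single error e at position i, S_ℓ = v_i·e·α_i^ℓ, so α_err = S_1/S_0.
  S_0^{−1} = 6^{−1} = 2 (mod 11), so α_err = 7·2 = 14 ≡ 3 = α_2. Error position i = 2.
  Consistency check: S_2/S_1 = 10·8 = 80 ≡ 3 = α_err ✓ (single-error assumption holds).
Step 4: error magnitude e = S_0/v_2 = S_0·∏_{j≠2}(α_2 − α_j) = 6·1 = 6 ≡ 6 (mod 11).
Step 5: correct position 2: c_2 = r_2 − e = 1 − 6 ≡ 6 (mod 11). Hence c = [3, 6, 1, 4, 9].
  Check: interpolating c through the α_i gives m(x) = 10 + 6·x (degree < 2) with m(α_i) = c_i for every i, so c is indeed a codeword.


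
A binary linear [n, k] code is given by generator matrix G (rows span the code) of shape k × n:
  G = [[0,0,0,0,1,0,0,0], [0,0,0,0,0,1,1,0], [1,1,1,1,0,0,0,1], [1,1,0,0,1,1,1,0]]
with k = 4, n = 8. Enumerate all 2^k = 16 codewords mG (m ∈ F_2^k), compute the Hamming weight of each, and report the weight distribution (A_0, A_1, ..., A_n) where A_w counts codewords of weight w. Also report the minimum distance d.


Weight distribution: A_0 = 1, A_1 = 1, A_2 = 2, A_3 = 3, A_4 = 2, A_5 = 3, A_6 = 2, A_7 = 1, A_8 = 1. Minimum distance d = 1.

Enumerate all 2^4 = 16 messages m ∈ F_2^4.
For each, compute codeword c = mG in F_2^8, then tally its weight.
  m = 0000 → c = 00000000, weight = 0.
  m = 1000 → c = 00001000, weight = 1.
  m = 0100 → c = 00000110, weight = 2.
  m = 1100 → c = 00001110, weight = 3.
  m = 0010 → c = 11110001, weight = 5.
  m = 1010 → c = 11111001, weight = 6.
  m = 0110 → c = 11110111, weight = 7.
  m = 1110 → c = 11111111, weight = 8.
  m = 0001 → c = 11001110, weight = 5.
  m = 1001 → c = 11000110, weight = 4.
  m = 0101 → c = 11001000, weight = 3.
  m = 1101 → c = 11000000, weight = 2.
  m = 0011 → c = 00111111, weight = 6.
  m = 1011 → c = 00110111, weight = 5.
  m = 0111 → c = 00111001, weight = 4.
  m = 1111 → c = 00110001, weight = 3.
Tally weights:
  weight 0: 1 codewords.
  weight 1: 1 codewords.
  weight 2: 2 codewords.
  weight 3: 3 codewords.
  weight 4: 2 codewords.
  weight 5: 3 codewords.
  weight 6: 2 codewords.
  weight 7: 1 codewords.
  weight 8: 1 codewords.
Minimum distance d = smallest w > 0 with A_w > 0 = 1.
Sanity: Σ A_w = 16 = 2^4 = 16 ✓.


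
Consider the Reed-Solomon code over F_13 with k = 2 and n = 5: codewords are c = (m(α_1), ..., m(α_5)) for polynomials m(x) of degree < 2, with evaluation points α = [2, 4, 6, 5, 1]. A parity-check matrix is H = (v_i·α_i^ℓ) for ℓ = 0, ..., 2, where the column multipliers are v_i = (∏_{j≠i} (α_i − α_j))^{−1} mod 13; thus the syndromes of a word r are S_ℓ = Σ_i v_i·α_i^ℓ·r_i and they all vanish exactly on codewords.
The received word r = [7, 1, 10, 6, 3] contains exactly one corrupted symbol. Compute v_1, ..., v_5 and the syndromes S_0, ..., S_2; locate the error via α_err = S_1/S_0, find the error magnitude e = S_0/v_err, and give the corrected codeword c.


S = (1, 4, 3), error at position 2, error magnitude e = 12, c = [7, 2, 10, 6, 3].

Step 1: column multipliers v_i = (∏_{j≠i}(α_i − α_j))^{−1} mod 13.
  i = 1 (α = 2): (2−4)(2−6)(2−5)(2−1) = (−2)·(−4)·(−3)·1 = −24 ≡ 2, so v_1 = 2^{−1} = 7 (mod 13).
  i = 2 (α = 4): (4−2)(4−6)(4−5)(4−1) = 2·(−2)·(−1)·3 = 12 ≡ 12, so v_2 = 12^{−1} = 12 (mod 13).
  i = 3 (α = 6): (6−2)(6−4)(6−5)(6−1) = 4·2·1·5 = 40 ≡ 1, so v_3 = 1^{−1} = 1 (mod 13).
  i = 4 (α = 5): (5−2)(5−4)(5−6)(5−1) = 3·1·(−1)·4 = −12 ≡ 1, so v_4 = 1^{−1} = 1 (mod 13).
  i = 5 (α = 1): (1−2)(1−4)(1−6)(1−5) = (−1)·(−3)·(−5)·(−4) = 60 ≡ 8, so v_5 = 8^{−1} = 5 (mod 13).
  v = [7, 12, 1, 1, 5].
Step 2: syndromes of r = [7, 1, 10, 6, 3] (all sums mod 13).
  S_0 = Σ v_i r_i = 7·7 + 12·1 + 1·10 + 1·6 + 5·3 = 92 ≡ 1.
  S_1 = Σ v_i α_i r_i = 7·2·7 + 12·4·1 + 1·6·10 + 1·5·6 + 5·1·3 = 251 ≡ 4.
  α_i^2 mod 13 = [4, 3, 10, 12, 1].
  S_2 = Σ v_i α_i^2 r_i = 7·4·7 + 12·3·1 + 1·10·10 + 1·12·6 + 5·1·3 = 419 ≡ 3.
  S = (1, 4, 3) ≠ 0, so r is not a codeword (an error is present).
Step 3: locate the error. For a single error e at position i, S_ℓ = v_i·e·α_i^ℓ, so α_err = S_1/S_0.
  S_0^{−1} = 1^{−1} = 1 (mod 13), so α_err = 4·1 = 4 ≡ 4 = α_2. Error position i = 2.
  Consistency check: S_2/S_1 = 3·10 = 30 ≡ 4 = α_err ✓ (single-error assumption holds).
Step 4: error magnitude e = S_0/v_2 = S_0·∏_{j≠2}(α_2 − α_j) = 1·12 = 12 ≡ 12 (mod 13).
Step 5: correct position 2: c_2 = r_2 − e = 1 − 12 ≡ 2 (mod 13). Hence c = [7, 2, 10, 6, 3].
  Check: interpolating c through the α_i gives m(x) = 12 + 4·x (degree < 2) with m(α_i) = c_i for every i, so c is indeed a codeword.


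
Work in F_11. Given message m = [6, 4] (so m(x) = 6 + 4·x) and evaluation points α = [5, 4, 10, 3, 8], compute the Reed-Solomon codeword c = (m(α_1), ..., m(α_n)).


c = [4, 0, 2, 7, 5]

Message polynomial: m(x) = 6 + 4·x (mod 11).
For each evaluation point α_i, compute m(α_i) mod 11:
  α_1 = 5: Horner steps 4 → 4, so m(5) = 4.
  α_2 = 4: Horner steps 4 → 0, so m(4) = 0.
  α_3 = 10: Horner steps 4 → 2, so m(10) = 2.
  α_4 = 3: Horner steps 4 → 7, so m(3) = 7.
  α_5 = 8: Horner steps 4 → 5, so m(8) = 5.
Codeword c = [4, 0, 2, 7, 5] ∈ F_11^5.


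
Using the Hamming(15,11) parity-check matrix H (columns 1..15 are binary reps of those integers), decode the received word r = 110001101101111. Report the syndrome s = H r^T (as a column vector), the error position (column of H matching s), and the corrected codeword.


s = (0, 0, 0, 1)^T, error position = 1, corrected codeword c = 010001101101111

Compute s = H r^T mod 2 one row at a time:
  s_1 = 0 + 1 + 1 + 0 + 1 + 1 + 1 + 1 = 6 ≡ 0 (mod 2).
  s_2 = 0 + 0 + 1 + 1 + 1 + 1 + 1 + 1 = 6 ≡ 0 (mod 2).
  s_3 = 1 + 0 + 1 + 1 + 1 + 0 + 1 + 1 = 6 ≡ 0 (mod 2).
  s_4 = 1 + 0 + 0 + 1 + 1 + 0 + 1 + 1 = 5 ≡ 1 (mod 2).
s = (0, 0, 0, 1)^T — this equals column 1 of H (binary 0001), so error is at position 1.
Correct: flip bit 1 of r = 110001101101111 to get c = 010001101101111.


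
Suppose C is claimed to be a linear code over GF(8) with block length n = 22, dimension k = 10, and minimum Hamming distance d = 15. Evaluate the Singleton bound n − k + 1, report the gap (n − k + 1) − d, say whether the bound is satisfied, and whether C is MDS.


Singleton RHS = n − k + 1 = 13, slack = -2, bound violated (no such code; not MDS).

Singleton bound: d ≤ n − k + 1.
Here n = 22, k = 10, so n − k + 1 = 13.
Given d = 15, check d ≤ 13: NO.
Slack = (n − k + 1) − d = -2.
The slack is negative: d = 15 exceeds n − k + 1 = 13 by 2, so the Singleton bound is violated and no linear [22, 10, 15]_8 code can exist. In particular it is not MDS (MDS requires d = n − k + 1 exactly).
Description: the claimed parameters are [22, 10, 15]_8; such a code would be impossible (violates the Singleton bound).


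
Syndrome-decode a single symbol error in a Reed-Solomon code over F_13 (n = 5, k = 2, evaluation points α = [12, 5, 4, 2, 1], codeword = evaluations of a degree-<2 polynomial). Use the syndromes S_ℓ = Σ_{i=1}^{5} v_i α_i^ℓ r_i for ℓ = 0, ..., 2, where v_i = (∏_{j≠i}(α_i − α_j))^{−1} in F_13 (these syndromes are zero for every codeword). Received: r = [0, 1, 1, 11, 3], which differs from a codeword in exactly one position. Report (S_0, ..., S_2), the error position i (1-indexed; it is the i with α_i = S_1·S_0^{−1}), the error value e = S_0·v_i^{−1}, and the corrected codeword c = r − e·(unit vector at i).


S = (10, 11, 3), error at position 2, error magnitude e = 5, c = [0, 9, 1, 11, 3].

Step 1: column multipliers v_i = (∏_{j≠i}(α_i − α_j))^{−1} mod 13.
  i = 1 (α = 12): (12−5)(12−4)(12−2)(12−1) = 7·8·10·11 = 6160 ≡ 11, so v_1 = 11^{−1} = 6 (mod 13).
  i = 2 (α = 5): (5−12)(5−4)(5−2)(5−1) = (−7)·1·3·4 = −84 ≡ 7, so v_2 = 7^{−1} = 2 (mod 13).
  i = 3 (α = 4): (4−12)(4−5)(4−2)(4−1) = (−8)·(−1)·2·3 = 48 ≡ 9, so v_3 = 9^{−1} = 3 (mod 13).
  i = 4 (α = 2): (2−12)(2−5)(2−4)(2−1) = (−10)·(−3)·(−2)·1 = −60 ≡ 5, so v_4 = 5^{−1} = 8 (mod 13).
  i = 5 (α = 1): (1−12)(1−5)(1−4)(1−2) = (−11)·(−4)·(−3)·(−1) = 132 ≡ 2, so v_5 = 2^{−1} = 7 (mod 13).
  v = [6, 2, 3, 8, 7].
Step 2: syndromes of r = [0, 1, 1, 11, 3] (all sums mod 13).
  S_0 = Σ v_i r_i = 6·0 + 2·1 + 3·1 + 8·11 + 7·3 = 114 ≡ 10.
  S_1 = Σ v_i α_i r_i = 6·12·0 + 2·5·1 + 3·4·1 + 8·2·11 + 7·1·3 = 219 ≡ 11.
  α_i^2 mod 13 = [1, 12, 3, 4, 1].
  S_2 = Σ v_i α_i^2 r_i = 6·1·0 + 2·12·1 + 3·3·1 + 8·4·11 + 7·1·3 = 406 ≡ 3.
  S = (10, 11, 3) ≠ 0, so r is not a codeword (an error is present).
Step 3: locate the error. For a single error e at position i, S_ℓ = v_i·e·α_i^ℓ, so α_err = S_1/S_0.
  S_0^{−1} = 10^{−1} = 4 (mod 13), so α_err = 11·4 = 44 ≡ 5 = α_2. Error position i = 2.
  Consistency check: S_2/S_1 = 3·6 = 18 ≡ 5 = α_err ✓ (single-error assumption holds).
Step 4: error magnitude e = S_0/v_2 = S_0·∏_{j≠2}(α_2 − α_j) = 10·7 = 70 ≡ 5 (mod 13).
Step 5: correct position 2: c_2 = r_2 − e = 1 − 5 ≡ 9 (mod 13). Hence c = [0, 9, 1, 11, 3].
  Check: interpolating c through the α_i gives m(x) = 8 + 8·x (degree < 2) with m(α_i) = c_i for every i, so c is indeed a codeword.


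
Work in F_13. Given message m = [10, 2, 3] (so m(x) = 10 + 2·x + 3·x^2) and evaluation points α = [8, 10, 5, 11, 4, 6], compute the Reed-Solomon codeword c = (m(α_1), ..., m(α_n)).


c = [10, 5, 4, 5, 1, 0]

Message polynomial: m(x) = 10 + 2·x + 3·x^2 (mod 13).
For each evaluation point α_i, compute m(α_i) mod 13:
  α_1 = 8: Horner steps 3 → 0 → 10, so m(8) = 10.
  α_2 = 10: Horner steps 3 → 6 → 5, so m(10) = 5.
  α_3 = 5: Horner steps 3 → 4 → 4, so m(5) = 4.
  α_4 = 11: Horner steps 3 → 9 → 5, so m(11) = 5.
  α_5 = 4: Horner steps 3 → 1 → 1, so m(4) = 1.
  α_6 = 6: Horner steps 3 → 7 → 0, so m(6) = 0.
Codeword c = [10, 5, 4, 5, 1, 0] ∈ F_13^6.


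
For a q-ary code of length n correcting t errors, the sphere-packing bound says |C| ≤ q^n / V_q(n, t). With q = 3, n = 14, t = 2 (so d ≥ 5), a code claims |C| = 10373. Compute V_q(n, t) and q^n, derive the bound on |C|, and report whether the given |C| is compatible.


V_q(n, t) = 393, q^n = 4782969, Hamming bound = 12170, |C| = 10373 ≤ bound (satisfied).

Step 1: Compute V_q(n, t) = Σ_{j=0}^2 C(n, j) (q−1)^j.
  j = 0: C(14,0)·(2)^0 = 1·1 = 1.
  j = 1: C(14,1)·(2)^1 = 14·2 = 28.
  j = 2: C(14,2)·(2)^2 = 91·4 = 364.
  V_q(n, t) = 1 + 28 + 364 = 393.
Step 2: q^n = 3^14 = 4782969.
Step 3: Hamming bound ⌊q^n / V_q(n,t)⌋ = ⌊4782969/393⌋ = 12170.
Step 4: Compare |C| = 10373 to 12170: satisfied.
The claimed |C| lies below the Hamming bound.


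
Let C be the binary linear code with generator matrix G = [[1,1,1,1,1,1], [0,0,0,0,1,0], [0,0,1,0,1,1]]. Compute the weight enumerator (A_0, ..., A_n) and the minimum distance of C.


Weight distribution: A_0 = 1, A_1 = 1, A_2 = 1, A_3 = 2, A_4 = 1, A_5 = 1, A_6 = 1. Minimum distance d = 1.

Enumerate all 2^3 = 8 messages m ∈ F_2^3.
For each, compute codeword c = mG in F_2^6, then tally its weight.
  m = 000 → c = 000000, weight = 0.
  m = 100 → c = 111111, weight = 6.
  m = 010 → c = 000010, weight = 1.
  m = 110 → c = 111101, weight = 5.
  m = 001 → c = 001011, weight = 3.
  m = 101 → c = 110100, weight = 3.
  m = 011 → c = 001001, weight = 2.
  m = 111 → c = 110110, weight = 4.
Tally weights:
  weight 0: 1 codewords.
  weight 1: 1 codewords.
  weight 2: 1 codewords.
  weight 3: 2 codewords.
  weight 4: 1 codewords.
  weight 5: 1 codewords.
  weight 6: 1 codewords.
Minimum distance d = smallest w > 0 with A_w > 0 = 1.
Sanity: Σ A_w = 8 = 2^3 = 8 ✓.


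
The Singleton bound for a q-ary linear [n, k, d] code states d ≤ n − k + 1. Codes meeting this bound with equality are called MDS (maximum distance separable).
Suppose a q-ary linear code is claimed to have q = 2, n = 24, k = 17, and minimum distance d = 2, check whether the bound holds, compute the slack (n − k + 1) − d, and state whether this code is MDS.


Singleton RHS = n − k + 1 = 8, slack = 6, bound satisfied, not MDS.

Singleton bound: d ≤ n − k + 1.
Here n = 24, k = 17, so n − k + 1 = 8.
Given d = 2, check d ≤ 8: YES.
Slack = (n − k + 1) − d = 6.
The code is NOT MDS (slack = 6 > 0).
Description: the claimed parameters are [24, 17, 2]_2; such a code would be non-MDS.


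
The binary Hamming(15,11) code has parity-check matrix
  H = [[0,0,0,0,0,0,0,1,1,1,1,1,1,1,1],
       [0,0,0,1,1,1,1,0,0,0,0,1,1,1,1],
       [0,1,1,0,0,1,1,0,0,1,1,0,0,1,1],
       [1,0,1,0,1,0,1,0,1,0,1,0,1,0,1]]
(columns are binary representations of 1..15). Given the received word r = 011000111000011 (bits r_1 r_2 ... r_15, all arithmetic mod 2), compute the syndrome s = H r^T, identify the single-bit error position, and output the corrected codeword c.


s = (0, 1, 1, 0)^T, error position = 6, corrected codeword c = 011001111000011

Compute s = H r^T mod 2 one row at a time:
  s_1 = 1 + 1 + 0 + 0 + 0 + 0 + 1 + 1 = 4 ≡ 0 (mod 2).
  s_2 = 0 + 0 + 0 + 1 + 0 + 0 + 1 + 1 = 3 ≡ 1 (mod 2).
  s_3 = 1 + 1 + 0 + 1 + 0 + 0 + 1 + 1 = 5 ≡ 1 (mod 2).
  s_4 = 0 + 1 + 0 + 1 + 1 + 0 + 0 + 1 = 4 ≡ 0 (mod 2).
s = (0, 1, 1, 0)^T — this equals column 6 of H (binary 0110), so error is at position 6.
Correct: flip bit 6 of r = 011000111000011 to get c = 011001111000011.


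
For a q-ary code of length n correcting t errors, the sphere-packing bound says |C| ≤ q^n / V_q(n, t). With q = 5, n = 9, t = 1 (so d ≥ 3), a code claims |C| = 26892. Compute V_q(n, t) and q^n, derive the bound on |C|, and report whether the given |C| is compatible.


V_q(n, t) = 37, q^n = 1953125, Hamming bound = 52787, |C| = 26892 ≤ bound (satisfied).

Step 1: Compute V_q(n, t) = Σ_{j=0}^1 C(n, j) (q−1)^j.
  j = 0: C(9,0)·(4)^0 = 1·1 = 1.
  j = 1: C(9,1)·(4)^1 = 9·4 = 36.
  V_q(n, t) = 1 + 36 = 37.
Step 2: q^n = 5^9 = 1953125.
Step 3: Hamming bound ⌊q^n / V_q(n,t)⌋ = ⌊1953125/37⌋ = 52787.
Step 4: Compare |C| = 26892 to 52787: satisfied.
The claimed |C| lies below the Hamming bound.


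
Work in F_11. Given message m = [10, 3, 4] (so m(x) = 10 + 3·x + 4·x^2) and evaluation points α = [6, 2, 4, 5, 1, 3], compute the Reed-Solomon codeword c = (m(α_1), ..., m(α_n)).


c = [7, 10, 9, 4, 6, 0]

Message polynomial: m(x) = 10 + 3·x + 4·x^2 (mod 11).
For each evaluation point α_i, compute m(α_i) mod 11:
  α_1 = 6: Horner steps 4 → 5 → 7, so m(6) = 7.
  α_2 = 2: Horner steps 4 → 0 → 10, so m(2) = 10.
  α_3 = 4: Horner steps 4 → 8 → 9, so m(4) = 9.
  α_4 = 5: Horner steps 4 → 1 → 4, so m(5) = 4.
  α_5 = 1: Horner steps 4 → 7 → 6, so m(1) = 6.
  α_6 = 3: Horner steps 4 → 4 → 0, so m(3) = 0.
Codeword c = [7, 10, 9, 4, 6, 0] ∈ F_11^6.


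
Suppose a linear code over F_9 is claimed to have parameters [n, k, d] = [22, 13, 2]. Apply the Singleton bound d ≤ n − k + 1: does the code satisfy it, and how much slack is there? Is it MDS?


Singleton RHS = n − k + 1 = 10, slack = 8, bound satisfied, not MDS.

Singleton bound: d ≤ n − k + 1.
Here n = 22, k = 13, so n − k + 1 = 10.
Given d = 2, check d ≤ 10: YES.
Slack = (n − k + 1) − d = 8.
The code is NOT MDS (slack = 8 > 0).
Description: the claimed parameters are [22, 13, 2]_9; such a code would be non-MDS.


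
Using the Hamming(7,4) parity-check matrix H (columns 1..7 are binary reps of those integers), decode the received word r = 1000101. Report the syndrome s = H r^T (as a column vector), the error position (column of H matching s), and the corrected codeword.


s = (0, 1, 1)^T, error position = 3, corrected codeword c = 1010101

Compute s = H r^T mod 2 one row at a time:
  s_1 = 0 + 1 + 0 + 1 = 2 ≡ 0 (mod 2).
  s_2 = 0 + 0 + 0 + 1 = 1 ≡ 1 (mod 2).
  s_3 = 1 + 0 + 1 + 1 = 3 ≡ 1 (mod 2).
s = (0, 1, 1)^T — this equals column 3 of H (binary 011), so error is at position 3.
Correct: flip bit 3 of r = 1000101 to get c = 1010101.


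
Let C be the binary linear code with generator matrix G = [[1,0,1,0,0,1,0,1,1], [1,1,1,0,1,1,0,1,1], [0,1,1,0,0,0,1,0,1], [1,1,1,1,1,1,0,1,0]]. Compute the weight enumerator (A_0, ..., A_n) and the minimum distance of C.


Weight distribution: A_0 = 1, A_2 = 2, A_4 = 5, A_5 = 4, A_7 = 4. Minimum distance d = 2.

Enumerate all 2^4 = 16 messages m ∈ F_2^4.
For each, compute codeword c = mG in F_2^9, then tally its weight.
  m = 0000 → c = 000000000, weight = 0.
  m = 1000 → c = 101001011, weight = 5.
  m = 0100 → c = 111011011, weight = 7.
  m = 1100 → c = 010010000, weight = 2.
  m = 0010 → c = 011000101, weight = 4.
  m = 1010 → c = 110001110, weight = 5.
  m = 0110 → c = 100011110, weight = 5.
  m = 1110 → c = 001010101, weight = 4.
  m = 0001 → c = 111111010, weight = 7.
  m = 1001 → c = 010110001, weight = 4.
  m = 0101 → c = 000100001, weight = 2.
  m = 1101 → c = 101101010, weight = 5.
  m = 0011 → c = 100111111, weight = 7.
  m = 1011 → c = 001110100, weight = 4.
  m = 0111 → c = 011100100, weight = 4.
  m = 1111 → c = 110101111, weight = 7.
Tally weights:
  weight 0: 1 codewords.
  weight 2: 2 codewords.
  weight 4: 5 codewords.
  weight 5: 4 codewords.
  weight 7: 4 codewords.
Minimum distance d = smallest w > 0 with A_w > 0 = 2.
Sanity: Σ A_w = 16 = 2^4 = 16 ✓.


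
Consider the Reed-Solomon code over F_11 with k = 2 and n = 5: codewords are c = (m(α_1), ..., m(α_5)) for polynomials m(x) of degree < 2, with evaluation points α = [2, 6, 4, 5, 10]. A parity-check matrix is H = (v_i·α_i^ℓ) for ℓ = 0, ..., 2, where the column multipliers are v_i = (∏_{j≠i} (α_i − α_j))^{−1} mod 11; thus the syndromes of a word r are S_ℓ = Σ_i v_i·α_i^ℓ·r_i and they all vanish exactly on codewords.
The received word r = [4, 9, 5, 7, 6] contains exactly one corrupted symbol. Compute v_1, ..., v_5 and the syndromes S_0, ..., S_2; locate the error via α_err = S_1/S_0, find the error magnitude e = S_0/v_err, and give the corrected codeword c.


S = (5, 10, 9), error at position 1, error magnitude e = 3, c = [1, 9, 5, 7, 6].

Step 1: column multipliers v_i = (∏_{j≠i}(α_i − α_j))^{−1} mod 11.
  i = 1 (α = 2): (2−6)(2−4)(2−5)(2−10) = (−4)·(−2)·(−3)·(−8) = 192 ≡ 5, so v_1 = 5^{−1} = 9 (mod 11).
  i = 2 (α = 6): (6−2)(6−4)(6−5)(6−10) = 4·2·1·(−4) = −32 ≡ 1, so v_2 = 1^{−1} = 1 (mod 11).
  i = 3 (α = 4): (4−2)(4−6)(4−5)(4−10) = 2·(−2)·(−1)·(−6) = −24 ≡ 9, so v_3 = 9^{−1} = 5 (mod 11).
  i = 4 (α = 5): (5−2)(5−6)(5−4)(5−10) = 3·(−1)·1·(−5) = 15 ≡ 4, so v_4 = 4^{−1} = 3 (mod 11).
  i = 5 (α = 10): (10−2)(10−6)(10−4)(10−5) = 8·4·6·5 = 960 ≡ 3, so v_5 = 3^{−1} = 4 (mod 11).
  v = [9, 1, 5, 3, 4].
Step 2: syndromes of r = [4, 9, 5, 7, 6] (all sums mod 11).
  S_0 = Σ v_i r_i = 9·4 + 1·9 + 5·5 + 3·7 + 4·6 = 115 ≡ 5.
  S_1 = Σ v_i α_i r_i = 9·2·4 + 1·6·9 + 5·4·5 + 3·5·7 + 4·10·6 = 571 ≡ 10.
  α_i^2 mod 11 = [4, 3, 5, 3, 1].
  S_2 = Σ v_i α_i^2 r_i = 9·4·4 + 1·3·9 + 5·5·5 + 3·3·7 + 4·1·6 = 383 ≡ 9.
  S = (5, 10, 9) ≠ 0, so r is not a codeword (an error is present).
Step 3: locate the error. For a single error e at position i, S_ℓ = v_i·e·α_i^ℓ, so α_err = S_1/S_0.
  S_0^{−1} = 5^{−1} = 9 (mod 11), so α_err = 10·9 = 90 ≡ 2 = α_1. Error position i = 1.
  Consistency check: S_2/S_1 = 9·10 = 90 ≡ 2 = α_err ✓ (single-error assumption holds).
Step 4: error magnitude e = S_0/v_1 = S_0·∏_{j≠1}(α_1 − α_j) = 5·5 = 25 ≡ 3 (mod 11).
Step 5: correct position 1: c_1 = r_1 − e = 4 − 3 ≡ 1 (mod 11). Hence c = [1, 9, 5, 7, 6].
  Check: interpolating c through the α_i gives m(x) = 8 + 2·x (degree < 2) with m(α_i) = c_i for every i, so c is indeed a codeword.
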